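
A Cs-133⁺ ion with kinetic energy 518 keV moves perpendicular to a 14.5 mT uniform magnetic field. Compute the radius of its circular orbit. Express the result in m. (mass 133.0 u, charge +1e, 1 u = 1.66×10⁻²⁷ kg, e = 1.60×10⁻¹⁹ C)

r ≈ 82.5 m

Convert the energy: K = 518 keV = 8.29×10^-14 J.
v = √(2K/m) = √(2·8.29×10^-14/2.21×10^-25) = 8.66×10^5 m/s.
r = mv/(qB) = (2.21×10^-25)(8.66×10^5) / [(1×1.60×10^-19)(0.0145)] = 82.5 m.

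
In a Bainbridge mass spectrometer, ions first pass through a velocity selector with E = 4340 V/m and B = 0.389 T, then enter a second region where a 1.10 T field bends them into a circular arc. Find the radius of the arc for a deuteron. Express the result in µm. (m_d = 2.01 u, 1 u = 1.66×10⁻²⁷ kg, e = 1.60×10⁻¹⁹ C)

The selector passes v = E/B = 4340/0.389 = 1.12×10^4 m/s.
In the deflection region, r = mv/(qB₂) = (3.34×10^-27)(1.12×10^4) / [(1×1.60×10^-19)(1.10)] = 2.12×10^-4 m.

r ≈ 212 µm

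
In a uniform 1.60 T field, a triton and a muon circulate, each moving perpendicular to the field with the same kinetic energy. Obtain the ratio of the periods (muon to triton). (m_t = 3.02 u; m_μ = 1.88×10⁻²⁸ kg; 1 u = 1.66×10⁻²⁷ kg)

T = 2πm/(qB) is independent of speed, so T₂/T₁ = (m₂/q₂)/(m₁/q₁).
T_{muon}/T_{triton} = (1.88×10^-28/1e) / (5.01×10^-27/1e) = 0.0375.

ratio ≈ 0.0375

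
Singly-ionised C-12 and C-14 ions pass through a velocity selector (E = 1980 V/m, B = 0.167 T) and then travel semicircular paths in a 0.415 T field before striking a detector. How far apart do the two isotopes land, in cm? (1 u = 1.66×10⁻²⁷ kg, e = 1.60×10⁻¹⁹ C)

Both emerge at v = E/B₁ = 1.19×10^4 m/s.
r = mv/(qB₂), so r₁ = 3.557×10^-3 m and r₂ = 4.150×10^-3 m, giving Δr = 5.93×10^-4 m.
After a semicircle each ion lands a diameter 2r from the entry slit, so the separation is 2Δr = 1.19×10^-3 m.

Δd ≈ 0.119 cm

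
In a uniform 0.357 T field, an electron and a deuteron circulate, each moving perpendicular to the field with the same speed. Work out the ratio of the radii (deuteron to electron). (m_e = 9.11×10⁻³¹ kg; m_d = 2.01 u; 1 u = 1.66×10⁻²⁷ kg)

r = mv/(qB) ⇒ at equal v, r ∝ m/q.
r_{deuteron}/r_{electron} = 3660.

ratio ≈ 3660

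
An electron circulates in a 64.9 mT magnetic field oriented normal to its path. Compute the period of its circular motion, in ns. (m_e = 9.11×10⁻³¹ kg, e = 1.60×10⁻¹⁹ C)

T ≈ 0.551 ns

The cyclotron period is independent of speed: T = 2πm/(qB).
T = 2π(9.11×10^-31) / [(1×1.60×10^-19)(0.0649)] = 5.51×10^-10 s.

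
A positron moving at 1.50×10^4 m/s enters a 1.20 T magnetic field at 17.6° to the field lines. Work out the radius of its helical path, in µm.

Only the perpendicular component v⊥ = v sin17.6° = 4540 m/s is bent by the field.
r = m v⊥ /(qB) = (9.11×10^-31)(4540) / [(1×1.60×10^-19)(1.20)] = 2.15×10^-8 m.

r ≈ 0.0215 µm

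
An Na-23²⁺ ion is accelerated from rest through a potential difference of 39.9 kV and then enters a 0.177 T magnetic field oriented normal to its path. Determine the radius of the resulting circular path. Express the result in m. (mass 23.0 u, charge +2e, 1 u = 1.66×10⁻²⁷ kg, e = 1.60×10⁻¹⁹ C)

r ≈ 0.551 m

The kinetic energy gained is K = qV = (2×1.60×10^-19)(3.99×10^4) = 1.28×10^-14 J.
v = √(2K/m) = 8.18×10^5 m/s.
r = mv/(qB) = (3.82×10^-26)(8.18×10^5) / [(2×1.60×10^-19)(0.177)] = 0.551 m.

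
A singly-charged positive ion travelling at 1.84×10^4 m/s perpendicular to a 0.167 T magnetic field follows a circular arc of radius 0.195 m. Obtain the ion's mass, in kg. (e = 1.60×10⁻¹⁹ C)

qvB = mv²/r ⇒ m = qBr/v.
m = (1×1.60×10^-19)(0.167)(0.195) / (1.84×10^4) = 2.83×10^-25 kg.

m ≈ 2.83×10^-25 kg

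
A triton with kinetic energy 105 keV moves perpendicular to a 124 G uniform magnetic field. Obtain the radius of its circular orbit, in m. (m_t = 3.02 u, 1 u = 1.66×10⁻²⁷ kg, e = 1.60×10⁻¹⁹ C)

Convert the energy: K = 105 keV = 1.68×10^-14 J.
v = √(2K/m) = √(2·1.68×10^-14/5.01×10^-27) = 2.59×10^6 m/s.
r = mv/(qB) = (5.01×10^-27)(2.59×10^6) / [(1×1.60×10^-19)(0.0124)] = 6.54 m.

r ≈ 6.54 m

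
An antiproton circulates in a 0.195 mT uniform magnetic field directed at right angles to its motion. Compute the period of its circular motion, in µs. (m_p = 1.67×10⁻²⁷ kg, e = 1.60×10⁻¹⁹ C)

T ≈ 336 µs

The cyclotron period is independent of speed: T = 2πm/(qB).
T = 2π(1.67×10^-27) / [(1×1.60×10^-19)(1.95×10^-4)] = 3.36×10^-4 s.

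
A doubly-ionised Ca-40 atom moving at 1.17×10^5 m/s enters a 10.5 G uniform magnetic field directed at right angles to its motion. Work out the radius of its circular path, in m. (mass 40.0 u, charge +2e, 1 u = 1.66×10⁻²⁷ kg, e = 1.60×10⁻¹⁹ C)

r ≈ 23.1 m

The magnetic force provides the centripetal force: qvB = mv²/r, so r = mv/(qB).
r = (6.64×10^-26 kg)(1.17×10^5 m/s) / [(2×1.60×10^-19 C)(1.05×10^-3 T)] = 23.1 m.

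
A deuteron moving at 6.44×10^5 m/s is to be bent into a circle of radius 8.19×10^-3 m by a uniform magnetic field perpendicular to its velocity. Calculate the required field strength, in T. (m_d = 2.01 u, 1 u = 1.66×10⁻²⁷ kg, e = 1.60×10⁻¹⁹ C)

qvB = mv²/r gives B = mv/(qr).
B = (3.34×10^-27)(6.44×10^5) / [(1×1.60×10^-19)(8.19×10^-3)] = 1.64 T.

B ≈ 1.64 T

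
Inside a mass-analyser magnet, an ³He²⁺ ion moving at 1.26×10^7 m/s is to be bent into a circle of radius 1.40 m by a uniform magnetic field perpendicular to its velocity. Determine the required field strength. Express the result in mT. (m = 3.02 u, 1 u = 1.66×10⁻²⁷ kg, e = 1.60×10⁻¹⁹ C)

B ≈ 141 mT

qvB = mv²/r gives B = mv/(qr).
B = (5.01×10^-27)(1.26×10^7) / [(2×1.60×10^-19)(1.40)] = 0.141 T.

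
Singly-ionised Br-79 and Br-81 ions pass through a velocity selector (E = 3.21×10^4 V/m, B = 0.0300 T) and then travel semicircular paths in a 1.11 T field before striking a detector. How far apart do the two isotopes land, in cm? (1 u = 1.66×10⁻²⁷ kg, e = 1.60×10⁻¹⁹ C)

Δd ≈ 4.00 cm

Both emerge at v = E/B₁ = 1.07×10^6 m/s.
r = mv/(qB₂), so r₁ = 0.7901 m and r₂ = 0.8101 m, giving Δr = 0.0200 m.
After a semicircle each ion lands a diameter 2r from the entry slit, so the separation is 2Δr = 0.0400 m.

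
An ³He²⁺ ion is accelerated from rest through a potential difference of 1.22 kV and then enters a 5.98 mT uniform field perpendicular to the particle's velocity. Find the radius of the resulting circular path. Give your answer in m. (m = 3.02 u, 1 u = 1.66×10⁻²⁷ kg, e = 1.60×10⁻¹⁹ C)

r ≈ 1.03 m

The kinetic energy gained is K = qV = (2×1.60×10^-19)(1220) = 3.90×10^-16 J.
v = √(2K/m) = 3.95×10^5 m/s.
r = mv/(qB) = (5.01×10^-27)(3.95×10^5) / [(2×1.60×10^-19)(5.98×10^-3)] = 1.03 m.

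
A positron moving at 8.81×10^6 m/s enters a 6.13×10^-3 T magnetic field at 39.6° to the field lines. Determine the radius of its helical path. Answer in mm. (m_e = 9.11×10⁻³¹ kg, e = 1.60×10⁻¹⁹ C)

r ≈ 5.22 mm

Only the perpendicular component v⊥ = v sin39.6° = 5.62×10^6 m/s is bent by the field.
r = m v⊥ /(qB) = (9.11×10^-31)(5.62×10^6) / [(1×1.60×10^-19)(6.13×10^-3)] = 5.22×10^-3 m.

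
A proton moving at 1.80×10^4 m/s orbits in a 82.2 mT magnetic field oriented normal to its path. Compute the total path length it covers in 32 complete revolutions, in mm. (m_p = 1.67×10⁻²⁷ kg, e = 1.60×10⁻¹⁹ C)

r = mv/(qB) = 2.29×10^-3 m, so one revolution covers 2πr = 0.0144 m.
In 32 revolutions: L = 32·2πr = 0.460 m.

L ≈ 460 mm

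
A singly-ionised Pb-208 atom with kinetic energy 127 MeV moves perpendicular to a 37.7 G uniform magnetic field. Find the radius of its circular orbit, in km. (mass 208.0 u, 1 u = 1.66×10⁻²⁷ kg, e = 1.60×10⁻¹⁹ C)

Convert the energy: K = 127 MeV = 2.03×10^-11 J.
v = √(2K/m) = √(2·2.03×10^-11/3.45×10^-25) = 1.08×10^7 m/s.
r = mv/(qB) = (3.45×10^-25)(1.08×10^7) / [(1×1.60×10^-19)(3.77×10^-3)] = 6210 m.

r ≈ 6.21 km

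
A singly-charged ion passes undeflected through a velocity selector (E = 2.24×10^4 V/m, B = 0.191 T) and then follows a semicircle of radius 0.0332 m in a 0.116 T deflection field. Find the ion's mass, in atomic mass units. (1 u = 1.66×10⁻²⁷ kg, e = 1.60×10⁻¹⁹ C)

m ≈ 3.17 u

v = E/B₁ = 1.17×10^5 m/s.
From r = mv/(qB₂), m = qB₂r/v = (1×1.60×10^-19)(0.116)(0.0332) / (1.17×10^5) = 5.25×10^-27 kg.
In atomic mass units: m = 5.25×10^-27 / 1.66×10^-27 = 3.17 u.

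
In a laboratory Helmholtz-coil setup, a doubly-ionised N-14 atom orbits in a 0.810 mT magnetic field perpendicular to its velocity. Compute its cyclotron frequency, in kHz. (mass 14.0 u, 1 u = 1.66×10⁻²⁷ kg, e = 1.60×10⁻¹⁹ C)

f = qB/(2πm) = (2×1.60×10^-19)(8.10×10^-4) / [2π(2.32×10^-26)] = 1780 Hz.

f ≈ 1.78 kHz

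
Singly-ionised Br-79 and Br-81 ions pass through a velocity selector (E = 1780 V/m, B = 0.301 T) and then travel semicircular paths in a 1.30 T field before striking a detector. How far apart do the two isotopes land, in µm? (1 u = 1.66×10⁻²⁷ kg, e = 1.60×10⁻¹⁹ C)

Δd ≈ 189 µm

Both emerge at v = E/B₁ = 5910 m/s.
r = mv/(qB₂), so r₁ = 3.7284×10^-3 m and r₂ = 3.8228×10^-3 m, giving Δr = 9.44×10^-5 m.
After a semicircle each ion lands a diameter 2r from the entry slit, so the separation is 2Δr = 1.89×10^-4 m.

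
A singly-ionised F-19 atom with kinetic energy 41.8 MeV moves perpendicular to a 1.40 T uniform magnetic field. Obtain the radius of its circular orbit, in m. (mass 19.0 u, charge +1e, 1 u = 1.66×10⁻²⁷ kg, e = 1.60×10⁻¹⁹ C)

r ≈ 2.90 m

Convert the energy: K = 41.8 MeV = 6.69×10^-12 J.
v = √(2K/m) = √(2·6.69×10^-12/3.15×10^-26) = 2.06×10^7 m/s.
r = mv/(qB) = (3.15×10^-26)(2.06×10^7) / [(1×1.60×10^-19)(1.40)] = 2.90 m.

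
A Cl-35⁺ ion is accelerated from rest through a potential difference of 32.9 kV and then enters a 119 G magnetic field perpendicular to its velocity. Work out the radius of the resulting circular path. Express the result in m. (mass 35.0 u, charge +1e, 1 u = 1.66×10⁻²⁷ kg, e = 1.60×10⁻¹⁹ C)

r ≈ 13.0 m

The kinetic energy gained is K = qV = (1×1.60×10^-19)(3.29×10^4) = 5.26×10^-15 J.
v = √(2K/m) = 4.26×10^5 m/s.
r = mv/(qB) = (5.81×10^-26)(4.26×10^5) / [(1×1.60×10^-19)(0.0119)] = 13.0 m.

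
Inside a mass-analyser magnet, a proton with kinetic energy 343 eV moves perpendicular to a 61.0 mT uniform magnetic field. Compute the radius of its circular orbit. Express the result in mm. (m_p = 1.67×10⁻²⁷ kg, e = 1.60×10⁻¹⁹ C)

r ≈ 43.9 mm

Convert the energy: K = 343 eV = 5.49×10^-17 J.
v = √(2K/m) = √(2·5.49×10^-17/1.67×10^-27) = 2.56×10^5 m/s.
r = mv/(qB) = (1.67×10^-27)(2.56×10^5) / [(1×1.60×10^-19)(0.0610)] = 0.0439 m.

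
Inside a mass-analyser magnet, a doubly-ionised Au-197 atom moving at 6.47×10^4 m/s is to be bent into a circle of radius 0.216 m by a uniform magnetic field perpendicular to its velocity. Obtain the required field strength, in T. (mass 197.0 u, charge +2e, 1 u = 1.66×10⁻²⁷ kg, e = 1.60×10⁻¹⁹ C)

qvB = mv²/r gives B = mv/(qr).
B = (3.27×10^-25)(6.47×10^4) / [(2×1.60×10^-19)(0.216)] = 0.306 T.

B ≈ 0.306 T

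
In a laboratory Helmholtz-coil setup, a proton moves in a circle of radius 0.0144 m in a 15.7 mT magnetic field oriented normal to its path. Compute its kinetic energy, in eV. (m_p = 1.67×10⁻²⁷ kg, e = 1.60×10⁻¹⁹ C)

K ≈ 2.45 eV

v = qBr/m = (1×1.60×10^-19)(0.0157)(0.0144) / (1.67×10^-27) = 2.17×10^4 m/s.
K = ½mv² = 0.5·(1.67×10^-27)·(2.17×10^4)² = 3.92×10^-19 J = 2.45 eV.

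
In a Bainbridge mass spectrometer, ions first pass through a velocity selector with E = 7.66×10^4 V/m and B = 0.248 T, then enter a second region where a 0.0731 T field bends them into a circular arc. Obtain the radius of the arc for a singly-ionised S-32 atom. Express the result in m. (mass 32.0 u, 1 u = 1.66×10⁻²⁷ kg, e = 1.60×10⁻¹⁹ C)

The selector passes v = E/B = 7.66×10^4/0.248 = 3.09×10^5 m/s.
In the deflection region, r = mv/(qB₂) = (5.31×10^-26)(3.09×10^5) / [(1×1.60×10^-19)(0.0731)] = 1.40 m.

r ≈ 1.40 m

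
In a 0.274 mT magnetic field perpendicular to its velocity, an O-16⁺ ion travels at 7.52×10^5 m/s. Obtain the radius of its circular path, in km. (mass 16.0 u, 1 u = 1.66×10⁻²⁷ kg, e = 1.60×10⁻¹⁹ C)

The magnetic force provides the centripetal force: qvB = mv²/r, so r = mv/(qB).
r = (2.66×10^-26 kg)(7.52×10^5 m/s) / [(1×1.60×10^-19 C)(2.74×10^-4 T)] = 456 m.

r ≈ 0.456 km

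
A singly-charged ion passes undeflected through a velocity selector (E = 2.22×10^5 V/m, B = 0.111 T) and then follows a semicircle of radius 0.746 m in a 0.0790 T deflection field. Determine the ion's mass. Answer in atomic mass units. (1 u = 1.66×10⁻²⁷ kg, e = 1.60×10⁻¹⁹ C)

m ≈ 2.84 u

v = E/B₁ = 2.00×10^6 m/s.
From r = mv/(qB₂), m = qB₂r/v = (1×1.60×10^-19)(0.0790)(0.746) / (2.00×10^6) = 4.71×10^-27 kg.
In atomic mass units: m = 4.71×10^-27 / 1.66×10^-27 = 2.84 u.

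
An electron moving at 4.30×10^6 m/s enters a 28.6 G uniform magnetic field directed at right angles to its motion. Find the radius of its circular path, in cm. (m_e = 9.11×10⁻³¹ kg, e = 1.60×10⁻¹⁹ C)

r ≈ 0.856 cm

The magnetic force provides the centripetal force: qvB = mv²/r, so r = mv/(qB).
r = (9.11×10^-31 kg)(4.30×10^6 m/s) / [(1×1.60×10^-19 C)(2.86×10^-3 T)] = 8.56×10^-3 m.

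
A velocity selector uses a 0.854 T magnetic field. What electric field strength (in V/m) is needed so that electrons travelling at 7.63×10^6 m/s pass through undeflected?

E ≈ 6.52×10^6 V/m

qE = qvB ⇒ E = vB = (7.63×10^6)(0.854) = 6.52×10^6 V/m.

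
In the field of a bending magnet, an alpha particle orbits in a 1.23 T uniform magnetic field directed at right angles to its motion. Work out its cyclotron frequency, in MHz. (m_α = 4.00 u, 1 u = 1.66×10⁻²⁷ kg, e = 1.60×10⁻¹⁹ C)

f ≈ 9.43 MHz

f = qB/(2πm) = (2×1.60×10^-19)(1.23) / [2π(6.64×10^-27)] = 9.43×10^6 Hz.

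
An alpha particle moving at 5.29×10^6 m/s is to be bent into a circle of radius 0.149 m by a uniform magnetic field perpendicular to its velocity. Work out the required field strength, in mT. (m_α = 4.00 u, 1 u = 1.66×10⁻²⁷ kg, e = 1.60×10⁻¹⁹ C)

qvB = mv²/r gives B = mv/(qr).
B = (6.64×10^-27)(5.29×10^6) / [(2×1.60×10^-19)(0.149)] = 0.737 T.

B ≈ 737 mT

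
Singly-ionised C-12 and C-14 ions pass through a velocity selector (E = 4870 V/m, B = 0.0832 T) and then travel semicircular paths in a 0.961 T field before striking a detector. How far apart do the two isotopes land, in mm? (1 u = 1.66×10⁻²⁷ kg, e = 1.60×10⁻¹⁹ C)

Both emerge at v = E/B₁ = 5.85×10^4 m/s.
r = mv/(qB₂), so r₁ = 7.58×10^-3 m and r₂ = 8.85×10^-3 m, giving Δr = 1.26×10^-3 m.
After a semicircle each ion lands a diameter 2r from the entry slit, so the separation is 2Δr = 2.53×10^-3 m.

Δd ≈ 2.53 mm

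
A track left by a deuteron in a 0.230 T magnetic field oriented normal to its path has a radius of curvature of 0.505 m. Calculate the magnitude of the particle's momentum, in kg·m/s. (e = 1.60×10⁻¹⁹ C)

Since qvB = mv²/r, the momentum p = mv = qBr.
p = (1×1.60×10^-19)(0.230)(0.505) = 1.86×10^-20 kg·m/s.

p ≈ 1.86×10^-20 kg·m/s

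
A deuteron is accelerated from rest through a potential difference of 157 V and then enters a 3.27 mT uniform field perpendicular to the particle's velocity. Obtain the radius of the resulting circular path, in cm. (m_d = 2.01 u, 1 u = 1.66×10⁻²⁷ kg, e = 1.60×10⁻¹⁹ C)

r ≈ 78.3 cm

The kinetic energy gained is K = qV = (1×1.60×10^-19)(157) = 2.51×10^-17 J.
v = √(2K/m) = 1.23×10^5 m/s.
r = mv/(qB) = (3.34×10^-27)(1.23×10^5) / [(1×1.60×10^-19)(3.27×10^-3)] = 0.783 m.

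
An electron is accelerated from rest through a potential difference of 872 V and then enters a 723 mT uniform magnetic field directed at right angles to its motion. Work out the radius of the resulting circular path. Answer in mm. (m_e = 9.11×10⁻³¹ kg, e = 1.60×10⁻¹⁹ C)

The kinetic energy gained is K = qV = (1×1.60×10^-19)(872) = 1.40×10^-16 J.
v = √(2K/m) = 1.75×10^7 m/s.
r = mv/(qB) = (9.11×10^-31)(1.75×10^7) / [(1×1.60×10^-19)(0.723)] = 1.38×10^-4 m.

r ≈ 0.138 mm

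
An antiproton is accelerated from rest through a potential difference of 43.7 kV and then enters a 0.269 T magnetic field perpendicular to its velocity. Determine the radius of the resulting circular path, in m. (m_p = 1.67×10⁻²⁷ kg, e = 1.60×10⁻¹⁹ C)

The kinetic energy gained is K = qV = (1×1.60×10^-19)(4.37×10^4) = 6.99×10^-15 J.
v = √(2K/m) = 2.89×10^6 m/s.
r = mv/(qB) = (1.67×10^-27)(2.89×10^6) / [(1×1.60×10^-19)(0.269)] = 0.112 m.

r ≈ 0.112 m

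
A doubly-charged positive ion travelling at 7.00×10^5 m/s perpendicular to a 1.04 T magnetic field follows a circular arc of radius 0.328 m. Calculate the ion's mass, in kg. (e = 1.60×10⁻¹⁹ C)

qvB = mv²/r ⇒ m = qBr/v.
m = (2×1.60×10^-19)(1.04)(0.328) / (7.00×10^5) = 1.56×10^-25 kg.

m ≈ 1.56×10^-25 kg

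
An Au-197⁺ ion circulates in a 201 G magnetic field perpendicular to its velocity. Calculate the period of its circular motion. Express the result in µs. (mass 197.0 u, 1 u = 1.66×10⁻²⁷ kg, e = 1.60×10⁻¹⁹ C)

The cyclotron period is independent of speed: T = 2πm/(qB).
T = 2π(3.27×10^-25) / [(1×1.60×10^-19)(0.0201)] = 6.39×10^-4 s.

T ≈ 639 µs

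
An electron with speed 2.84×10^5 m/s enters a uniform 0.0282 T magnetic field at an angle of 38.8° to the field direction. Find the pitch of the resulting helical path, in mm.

pitch ≈ 0.281 mm

The velocity component along B is v∥ = v cos38.8° = 2.21×10^5 m/s.
The cyclotron period T = 2πm/(qB) = 1.27×10^-9 s is set by m, q, B alone.
Pitch = v∥·T = (2.21×10^5)(1.27×10^-9) = 2.81×10^-4 m.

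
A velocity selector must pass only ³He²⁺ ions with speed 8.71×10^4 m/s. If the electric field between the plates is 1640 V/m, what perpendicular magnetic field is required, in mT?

qE = qvB ⇒ B = E/v = (1640) / (8.71×10^4) = 0.0188 T.

B ≈ 18.8 mT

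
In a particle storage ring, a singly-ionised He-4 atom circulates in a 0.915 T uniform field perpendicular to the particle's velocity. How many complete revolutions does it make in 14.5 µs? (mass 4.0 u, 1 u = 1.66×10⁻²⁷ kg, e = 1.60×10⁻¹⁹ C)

N = 50

T = 2πm/(qB) = 2π(6.64×10^-27) / [(1×1.60×10^-19)(0.915)] = 2.8498×10^-7 s.
N = t/T = 1.45×10^-5 / 2.8498×10^-7 ≈ 50.88, so 50 complete revolutions.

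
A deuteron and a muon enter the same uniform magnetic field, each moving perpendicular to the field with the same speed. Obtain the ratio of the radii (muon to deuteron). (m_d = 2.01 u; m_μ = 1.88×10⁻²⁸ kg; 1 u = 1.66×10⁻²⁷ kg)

ratio ≈ 0.0563

r = mv/(qB) ⇒ at equal v, r ∝ m/q.
r_{muon}/r_{deuteron} = 0.0563.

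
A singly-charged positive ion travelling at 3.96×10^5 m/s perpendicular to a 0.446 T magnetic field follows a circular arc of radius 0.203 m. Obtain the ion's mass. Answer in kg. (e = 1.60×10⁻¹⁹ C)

m ≈ 3.66×10^-26 kg

qvB = mv²/r ⇒ m = qBr/v.
m = (1×1.60×10^-19)(0.446)(0.203) / (3.96×10^5) = 3.66×10^-26 kg.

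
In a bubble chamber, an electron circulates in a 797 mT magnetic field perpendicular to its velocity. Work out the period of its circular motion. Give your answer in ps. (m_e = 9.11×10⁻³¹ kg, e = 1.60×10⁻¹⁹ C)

T ≈ 44.9 ps

The cyclotron period is independent of speed: T = 2πm/(qB).
T = 2π(9.11×10^-31) / [(1×1.60×10^-19)(0.797)] = 4.49×10^-11 s.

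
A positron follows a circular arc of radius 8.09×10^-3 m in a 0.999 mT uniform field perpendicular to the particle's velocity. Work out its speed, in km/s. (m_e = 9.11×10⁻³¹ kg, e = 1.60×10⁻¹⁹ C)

From qvB = mv²/r, v = qBr/m.
v = (1×1.60×10^-19)(9.99×10^-4)(8.09×10^-3) / (9.11×10^-31) = 1.42×10^6 m/s.

v ≈ 1420 km/s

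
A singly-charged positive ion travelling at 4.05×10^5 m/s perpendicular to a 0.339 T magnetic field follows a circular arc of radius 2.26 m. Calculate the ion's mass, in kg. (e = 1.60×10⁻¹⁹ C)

qvB = mv²/r ⇒ m = qBr/v.
m = (1×1.60×10^-19)(0.339)(2.26) / (4.05×10^5) = 3.03×10^-25 kg.

m ≈ 3.03×10^-25 kg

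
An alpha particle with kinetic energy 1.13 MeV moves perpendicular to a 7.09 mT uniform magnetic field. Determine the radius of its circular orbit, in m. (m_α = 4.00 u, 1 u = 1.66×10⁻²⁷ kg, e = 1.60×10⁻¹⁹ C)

r ≈ 21.6 m

Convert the energy: K = 1.13 MeV = 1.81×10^-13 J.
v = √(2K/m) = √(2·1.81×10^-13/6.64×10^-27) = 7.38×10^6 m/s.
r = mv/(qB) = (6.64×10^-27)(7.38×10^6) / [(2×1.60×10^-19)(7.09×10^-3)] = 21.6 m.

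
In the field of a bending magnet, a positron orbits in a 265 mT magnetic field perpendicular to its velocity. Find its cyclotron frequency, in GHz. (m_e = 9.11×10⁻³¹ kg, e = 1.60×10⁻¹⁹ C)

f ≈ 7.41 GHz

f = qB/(2πm) = (1×1.60×10^-19)(0.265) / [2π(9.11×10^-31)] = 7.41×10^9 Hz.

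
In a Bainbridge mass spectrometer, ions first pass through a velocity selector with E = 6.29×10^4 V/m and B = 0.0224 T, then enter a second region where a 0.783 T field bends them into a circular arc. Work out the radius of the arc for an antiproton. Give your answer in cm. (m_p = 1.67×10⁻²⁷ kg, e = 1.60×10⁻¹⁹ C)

r ≈ 3.74 cm

The selector passes v = E/B = 6.29×10^4/0.0224 = 2.81×10^6 m/s.
In the deflection region, r = mv/(qB₂) = (1.67×10^-27)(2.81×10^6) / [(1×1.60×10^-19)(0.783)] = 0.0374 m.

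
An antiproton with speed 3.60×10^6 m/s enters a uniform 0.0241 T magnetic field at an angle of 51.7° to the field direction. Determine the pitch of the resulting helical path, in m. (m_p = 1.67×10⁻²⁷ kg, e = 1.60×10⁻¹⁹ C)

pitch ≈ 6.07 m

The velocity component along B is v∥ = v cos51.7° = 2.23×10^6 m/s.
The cyclotron period T = 2πm/(qB) = 2.72×10^-6 s is set by m, q, B alone.
Pitch = v∥·T = (2.23×10^6)(2.72×10^-6) = 6.07 m.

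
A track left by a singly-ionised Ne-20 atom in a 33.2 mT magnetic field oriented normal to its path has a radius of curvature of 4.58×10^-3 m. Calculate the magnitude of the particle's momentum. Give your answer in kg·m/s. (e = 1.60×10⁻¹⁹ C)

Since qvB = mv²/r, the momentum p = mv = qBr.
p = (1×1.60×10^-19)(0.0332)(4.58×10^-3) = 2.43×10^-23 kg·m/s.

p ≈ 2.43×10^-23 kg·m/s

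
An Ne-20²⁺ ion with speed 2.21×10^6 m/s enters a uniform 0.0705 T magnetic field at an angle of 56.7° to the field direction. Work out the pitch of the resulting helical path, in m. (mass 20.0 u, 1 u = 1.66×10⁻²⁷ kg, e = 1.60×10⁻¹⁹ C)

pitch ≈ 11.2 m

The velocity component along B is v∥ = v cos56.7° = 1.21×10^6 m/s.
The cyclotron period T = 2πm/(qB) = 9.25×10^-6 s is set by m, q, B alone.
Pitch = v∥·T = (1.21×10^6)(9.25×10^-6) = 11.2 m.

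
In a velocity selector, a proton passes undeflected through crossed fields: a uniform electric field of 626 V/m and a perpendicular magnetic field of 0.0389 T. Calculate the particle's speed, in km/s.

For zero net force, qE = qvB, so v = E/B.
v = (626) / (0.0389) = 1.61×10^4 m/s.

v ≈ 16.1 km/s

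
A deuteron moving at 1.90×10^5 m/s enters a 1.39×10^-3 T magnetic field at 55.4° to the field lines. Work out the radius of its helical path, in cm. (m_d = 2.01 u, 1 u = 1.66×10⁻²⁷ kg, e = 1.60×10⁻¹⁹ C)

Only the perpendicular component v⊥ = v sin55.4° = 1.56×10^5 m/s is bent by the field.
r = m v⊥ /(qB) = (3.34×10^-27)(1.56×10^5) / [(1×1.60×10^-19)(1.39×10^-3)] = 2.35 m.

r ≈ 235 cm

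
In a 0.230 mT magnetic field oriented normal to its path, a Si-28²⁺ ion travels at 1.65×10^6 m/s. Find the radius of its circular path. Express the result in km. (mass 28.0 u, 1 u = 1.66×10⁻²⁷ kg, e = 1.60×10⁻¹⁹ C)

r ≈ 1.04 km

The magnetic force provides the centripetal force: qvB = mv²/r, so r = mv/(qB).
r = (4.65×10^-26 kg)(1.65×10^6 m/s) / [(2×1.60×10^-19 C)(2.30×10^-4 T)] = 1040 m.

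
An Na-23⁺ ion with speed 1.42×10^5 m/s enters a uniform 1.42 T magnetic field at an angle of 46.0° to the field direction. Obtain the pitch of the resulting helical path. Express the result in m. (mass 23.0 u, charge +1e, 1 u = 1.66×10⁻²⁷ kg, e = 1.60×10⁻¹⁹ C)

The velocity component along B is v∥ = v cos46.0° = 9.86×10^4 m/s.
The cyclotron period T = 2πm/(qB) = 1.06×10^-6 s is set by m, q, B alone.
Pitch = v∥·T = (9.86×10^4)(1.06×10^-6) = 0.104 m.

pitch ≈ 0.104 m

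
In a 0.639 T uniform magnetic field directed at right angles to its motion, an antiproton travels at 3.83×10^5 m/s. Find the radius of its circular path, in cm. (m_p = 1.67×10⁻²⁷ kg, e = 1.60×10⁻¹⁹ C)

The magnetic force provides the centripetal force: qvB = mv²/r, so r = mv/(qB).
r = (1.67×10^-27 kg)(3.83×10^5 m/s) / [(1×1.60×10^-19 C)(0.639 T)] = 6.26×10^-3 m.

r ≈ 0.626 cm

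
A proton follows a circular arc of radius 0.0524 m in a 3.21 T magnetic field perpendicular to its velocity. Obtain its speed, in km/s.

v ≈ 16100 km/s

From qvB = mv²/r, v = qBr/m.
v = (1×1.60×10^-19)(3.21)(0.0524) / (1.67×10^-27) = 1.61×10^7 m/s.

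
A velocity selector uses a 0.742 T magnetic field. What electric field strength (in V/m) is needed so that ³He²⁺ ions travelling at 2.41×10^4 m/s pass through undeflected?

qE = qvB ⇒ E = vB = (2.41×10^4)(0.742) = 1.79×10^4 V/m.

E ≈ 1.79×10^4 V/m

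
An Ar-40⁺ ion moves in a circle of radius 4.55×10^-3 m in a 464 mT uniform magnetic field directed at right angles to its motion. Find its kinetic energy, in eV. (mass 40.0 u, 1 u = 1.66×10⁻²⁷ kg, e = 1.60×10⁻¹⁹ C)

v = qBr/m = (1×1.60×10^-19)(0.464)(4.55×10^-3) / (6.64×10^-26) = 5090 m/s.
K = ½mv² = 0.5·(6.64×10^-26)·(5090)² = 8.59×10^-19 J = 5.37 eV.

K ≈ 5.37 eV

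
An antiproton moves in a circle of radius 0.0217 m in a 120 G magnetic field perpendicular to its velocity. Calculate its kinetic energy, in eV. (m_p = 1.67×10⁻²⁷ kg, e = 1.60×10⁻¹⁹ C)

v = qBr/m = (1×1.60×10^-19)(0.0120)(0.0217) / (1.67×10^-27) = 2.49×10^4 m/s.
K = ½mv² = 0.5·(1.67×10^-27)·(2.49×10^4)² = 5.20×10^-19 J = 3.25 eV.

K ≈ 3.25 eV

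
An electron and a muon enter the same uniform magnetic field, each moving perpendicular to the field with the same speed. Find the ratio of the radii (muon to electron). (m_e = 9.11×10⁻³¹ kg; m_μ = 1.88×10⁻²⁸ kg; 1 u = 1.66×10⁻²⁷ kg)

ratio ≈ 206

r = mv/(qB) ⇒ at equal v, r ∝ m/q.
r_{muon}/r_{electron} = 206.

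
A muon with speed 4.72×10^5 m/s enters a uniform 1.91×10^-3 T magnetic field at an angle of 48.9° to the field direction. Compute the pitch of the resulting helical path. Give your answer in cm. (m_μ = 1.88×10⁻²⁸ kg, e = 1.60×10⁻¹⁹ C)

The velocity component along B is v∥ = v cos48.9° = 3.10×10^5 m/s.
The cyclotron period T = 2πm/(qB) = 3.87×10^-6 s is set by m, q, B alone.
Pitch = v∥·T = (3.10×10^5)(3.87×10^-6) = 1.20 m.

pitch ≈ 120 cm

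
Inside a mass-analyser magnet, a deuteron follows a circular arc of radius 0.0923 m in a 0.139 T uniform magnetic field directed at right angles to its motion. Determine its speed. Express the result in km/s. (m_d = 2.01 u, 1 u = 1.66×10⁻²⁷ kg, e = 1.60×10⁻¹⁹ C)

From qvB = mv²/r, v = qBr/m.
v = (1×1.60×10^-19)(0.139)(0.0923) / (3.34×10^-27) = 6.15×10^5 m/s.

v ≈ 615 km/s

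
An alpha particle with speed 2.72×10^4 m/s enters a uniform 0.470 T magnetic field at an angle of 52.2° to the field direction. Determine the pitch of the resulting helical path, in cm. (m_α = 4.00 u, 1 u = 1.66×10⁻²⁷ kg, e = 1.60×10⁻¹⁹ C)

pitch ≈ 0.462 cm

The velocity component along B is v∥ = v cos52.2° = 1.67×10^4 m/s.
The cyclotron period T = 2πm/(qB) = 2.77×10^-7 s is set by m, q, B alone.
Pitch = v∥·T = (1.67×10^4)(2.77×10^-7) = 4.62×10^-3 m.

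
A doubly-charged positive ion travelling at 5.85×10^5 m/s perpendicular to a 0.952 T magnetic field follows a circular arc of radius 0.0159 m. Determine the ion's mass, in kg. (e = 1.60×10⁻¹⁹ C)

qvB = mv²/r ⇒ m = qBr/v.
m = (2×1.60×10^-19)(0.952)(0.0159) / (5.85×10^5) = 8.28×10^-27 kg.

m ≈ 8.28×10^-27 kg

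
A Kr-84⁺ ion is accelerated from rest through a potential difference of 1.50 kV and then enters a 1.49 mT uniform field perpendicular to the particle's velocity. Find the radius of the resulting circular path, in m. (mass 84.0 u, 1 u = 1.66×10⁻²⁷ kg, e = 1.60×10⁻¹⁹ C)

r ≈ 34.3 m

The kinetic energy gained is K = qV = (1×1.60×10^-19)(1500) = 2.40×10^-16 J.
v = √(2K/m) = 5.87×10^4 m/s.
r = mv/(qB) = (1.39×10^-25)(5.87×10^4) / [(1×1.60×10^-19)(1.49×10^-3)] = 34.3 m.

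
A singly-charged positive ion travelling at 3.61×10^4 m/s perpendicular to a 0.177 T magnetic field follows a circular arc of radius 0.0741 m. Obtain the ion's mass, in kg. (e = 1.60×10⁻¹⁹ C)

m ≈ 5.81×10^-26 kg

qvB = mv²/r ⇒ m = qBr/v.
m = (1×1.60×10^-19)(0.177)(0.0741) / (3.61×10^4) = 5.81×10^-26 kg.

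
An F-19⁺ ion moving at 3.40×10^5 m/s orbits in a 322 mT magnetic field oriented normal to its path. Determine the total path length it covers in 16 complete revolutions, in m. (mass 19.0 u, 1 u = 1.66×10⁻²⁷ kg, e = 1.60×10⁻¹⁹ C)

r = mv/(qB) = 0.208 m, so one revolution covers 2πr = 1.31 m.
In 16 revolutions: L = 16·2πr = 20.9 m.

L ≈ 20.9 m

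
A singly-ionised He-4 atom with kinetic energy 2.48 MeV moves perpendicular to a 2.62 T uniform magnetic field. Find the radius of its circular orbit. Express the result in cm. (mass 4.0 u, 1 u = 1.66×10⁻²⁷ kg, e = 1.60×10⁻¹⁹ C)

Convert the energy: K = 2.48 MeV = 3.97×10^-13 J.
v = √(2K/m) = √(2·3.97×10^-13/6.64×10^-27) = 1.09×10^7 m/s.
r = mv/(qB) = (6.64×10^-27)(1.09×10^7) / [(1×1.60×10^-19)(2.62)] = 0.173 m.

r ≈ 17.3 cm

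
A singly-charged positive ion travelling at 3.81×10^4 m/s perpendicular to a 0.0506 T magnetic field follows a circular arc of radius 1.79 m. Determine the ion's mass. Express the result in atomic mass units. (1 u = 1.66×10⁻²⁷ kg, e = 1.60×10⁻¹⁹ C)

qvB = mv²/r ⇒ m = qBr/v.
m = (1×1.60×10^-19)(0.0506)(1.79) / (3.81×10^4) = 3.80×10^-25 kg = 229 u.

m ≈ 229 u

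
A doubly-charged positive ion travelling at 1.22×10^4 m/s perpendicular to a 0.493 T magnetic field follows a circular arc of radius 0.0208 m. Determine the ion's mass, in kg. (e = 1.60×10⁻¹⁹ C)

m ≈ 2.69×10^-25 kg

qvB = mv²/r ⇒ m = qBr/v.
m = (2×1.60×10^-19)(0.493)(0.0208) / (1.22×10^4) = 2.69×10^-25 kg.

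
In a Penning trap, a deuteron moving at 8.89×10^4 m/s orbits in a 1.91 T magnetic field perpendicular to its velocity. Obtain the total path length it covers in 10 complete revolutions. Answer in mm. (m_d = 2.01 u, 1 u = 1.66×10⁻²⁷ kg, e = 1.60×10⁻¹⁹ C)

r = mv/(qB) = 9.71×10^-4 m, so one revolution covers 2πr = 6.10×10^-3 m.
In 10 revolutions: L = 10·2πr = 0.0610 m.

L ≈ 61.0 mm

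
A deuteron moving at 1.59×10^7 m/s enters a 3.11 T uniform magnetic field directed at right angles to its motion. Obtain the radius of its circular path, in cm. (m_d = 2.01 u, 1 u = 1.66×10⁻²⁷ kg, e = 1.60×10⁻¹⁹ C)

The magnetic force provides the centripetal force: qvB = mv²/r, so r = mv/(qB).
r = (3.34×10^-27 kg)(1.59×10^7 m/s) / [(1×1.60×10^-19 C)(3.11 T)] = 0.107 m.

r ≈ 10.7 cm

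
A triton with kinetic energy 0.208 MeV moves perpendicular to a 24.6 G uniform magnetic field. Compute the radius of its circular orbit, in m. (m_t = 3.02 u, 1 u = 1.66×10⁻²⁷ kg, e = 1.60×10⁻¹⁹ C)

Convert the energy: K = 0.208 MeV = 3.33×10^-14 J.
v = √(2K/m) = √(2·3.33×10^-14/5.01×10^-27) = 3.64×10^6 m/s.
r = mv/(qB) = (5.01×10^-27)(3.64×10^6) / [(1×1.60×10^-19)(2.46×10^-3)] = 46.4 m.

r ≈ 46.4 m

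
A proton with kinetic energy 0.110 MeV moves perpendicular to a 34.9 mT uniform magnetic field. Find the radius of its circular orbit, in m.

Convert the energy: K = 0.110 MeV = 1.76×10^-14 J.
v = √(2K/m) = √(2·1.76×10^-14/1.67×10^-27) = 4.59×10^6 m/s.
r = mv/(qB) = (1.67×10^-27)(4.59×10^6) / [(1×1.60×10^-19)(0.0349)] = 1.37 m.

r ≈ 1.37 m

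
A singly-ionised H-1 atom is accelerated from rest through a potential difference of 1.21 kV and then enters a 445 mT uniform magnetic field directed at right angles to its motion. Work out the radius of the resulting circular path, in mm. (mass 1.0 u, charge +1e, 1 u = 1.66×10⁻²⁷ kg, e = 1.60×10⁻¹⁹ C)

The kinetic energy gained is K = qV = (1×1.60×10^-19)(1210) = 1.94×10^-16 J.
v = √(2K/m) = 4.83×10^5 m/s.
r = mv/(qB) = (1.66×10^-27)(4.83×10^5) / [(1×1.60×10^-19)(0.445)] = 0.0113 m.

r ≈ 11.3 mm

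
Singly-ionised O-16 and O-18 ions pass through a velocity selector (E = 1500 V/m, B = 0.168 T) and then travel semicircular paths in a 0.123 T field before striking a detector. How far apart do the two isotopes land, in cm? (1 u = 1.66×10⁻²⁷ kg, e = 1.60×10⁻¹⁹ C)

Both emerge at v = E/B₁ = 8930 m/s.
r = mv/(qB₂), so r₁ = 0.01205 m and r₂ = 0.01356 m, giving Δr = 1.51×10^-3 m.
After a semicircle each ion lands a diameter 2r from the entry slit, so the separation is 2Δr = 3.01×10^-3 m.

Δd ≈ 0.301 cm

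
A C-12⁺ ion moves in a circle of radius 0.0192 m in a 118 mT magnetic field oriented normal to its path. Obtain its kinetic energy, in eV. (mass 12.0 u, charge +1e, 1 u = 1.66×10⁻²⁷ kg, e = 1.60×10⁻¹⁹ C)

K ≈ 20.6 eV

v = qBr/m = (1×1.60×10^-19)(0.118)(0.0192) / (1.99×10^-26) = 1.82×10^4 m/s.
K = ½mv² = 0.5·(1.99×10^-26)·(1.82×10^4)² = 3.30×10^-18 J = 20.6 eV.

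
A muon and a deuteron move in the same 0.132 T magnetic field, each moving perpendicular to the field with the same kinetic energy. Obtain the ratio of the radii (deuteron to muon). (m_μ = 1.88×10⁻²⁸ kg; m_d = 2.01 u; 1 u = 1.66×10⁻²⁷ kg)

ratio ≈ 4.21

r = √(2mK)/(qB) ⇒ at equal K, r ∝ √m/q.
r_{deuteron}/r_{muon} = 4.21.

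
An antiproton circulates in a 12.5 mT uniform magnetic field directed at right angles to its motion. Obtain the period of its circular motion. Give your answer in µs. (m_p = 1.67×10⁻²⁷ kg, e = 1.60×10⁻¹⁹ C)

The cyclotron period is independent of speed: T = 2πm/(qB).
T = 2π(1.67×10^-27) / [(1×1.60×10^-19)(0.0125)] = 5.25×10^-6 s.

T ≈ 5.25 µs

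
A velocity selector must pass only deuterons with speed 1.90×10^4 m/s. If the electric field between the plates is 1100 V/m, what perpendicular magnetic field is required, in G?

qE = qvB ⇒ B = E/v = (1100) / (1.90×10^4) = 0.0579 T.

B ≈ 579 G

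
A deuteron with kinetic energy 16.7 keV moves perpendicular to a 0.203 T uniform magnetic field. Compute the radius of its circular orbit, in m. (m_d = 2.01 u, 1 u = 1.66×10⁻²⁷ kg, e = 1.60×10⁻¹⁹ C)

r ≈ 0.130 m

Convert the energy: K = 16.7 keV = 2.67×10^-15 J.
v = √(2K/m) = √(2·2.67×10^-15/3.34×10^-27) = 1.27×10^6 m/s.
r = mv/(qB) = (3.34×10^-27)(1.27×10^6) / [(1×1.60×10^-19)(0.203)] = 0.130 m.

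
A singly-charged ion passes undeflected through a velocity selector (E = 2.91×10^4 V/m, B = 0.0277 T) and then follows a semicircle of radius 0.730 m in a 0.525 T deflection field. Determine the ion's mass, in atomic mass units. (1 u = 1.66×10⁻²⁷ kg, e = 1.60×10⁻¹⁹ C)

m ≈ 35.2 u

v = E/B₁ = 1.05×10^6 m/s.
From r = mv/(qB₂), m = qB₂r/v = (1×1.60×10^-19)(0.525)(0.730) / (1.05×10^6) = 5.84×10^-26 kg.
In atomic mass units: m = 5.84×10^-26 / 1.66×10^-27 = 35.2 u.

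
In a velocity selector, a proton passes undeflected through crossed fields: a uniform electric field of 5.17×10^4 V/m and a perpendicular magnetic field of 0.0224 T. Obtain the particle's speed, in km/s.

v ≈ 2310 km/s

For zero net force, qE = qvB, so v = E/B.
v = (5.17×10^4) / (0.0224) = 2.31×10^6 m/s.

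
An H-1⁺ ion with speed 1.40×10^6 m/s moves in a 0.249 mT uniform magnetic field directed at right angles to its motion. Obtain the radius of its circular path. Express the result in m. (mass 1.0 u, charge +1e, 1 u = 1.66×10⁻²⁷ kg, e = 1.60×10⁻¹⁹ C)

r ≈ 58.3 m

The magnetic force provides the centripetal force: qvB = mv²/r, so r = mv/(qB).
r = (1.66×10^-27 kg)(1.40×10^6 m/s) / [(1×1.60×10^-19 C)(2.49×10^-4 T)] = 58.3 m.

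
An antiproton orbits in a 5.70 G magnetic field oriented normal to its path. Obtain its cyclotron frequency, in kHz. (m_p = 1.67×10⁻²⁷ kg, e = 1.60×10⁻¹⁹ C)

f ≈ 8.69 kHz

f = qB/(2πm) = (1×1.60×10^-19)(5.70×10^-4) / [2π(1.67×10^-27)] = 8690 Hz.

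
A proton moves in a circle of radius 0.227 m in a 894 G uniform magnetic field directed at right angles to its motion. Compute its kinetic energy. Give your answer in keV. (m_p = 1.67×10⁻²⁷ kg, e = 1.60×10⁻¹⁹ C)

K ≈ 19.7 keV

v = qBr/m = (1×1.60×10^-19)(0.0894)(0.227) / (1.67×10^-27) = 1.94×10^6 m/s.
K = ½mv² = 0.5·(1.67×10^-27)·(1.94×10^6)² = 3.16×10^-15 J = 19.7 keV.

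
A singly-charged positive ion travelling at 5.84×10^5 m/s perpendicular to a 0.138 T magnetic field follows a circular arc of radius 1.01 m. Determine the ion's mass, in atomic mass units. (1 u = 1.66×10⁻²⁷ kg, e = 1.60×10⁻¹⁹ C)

qvB = mv²/r ⇒ m = qBr/v.
m = (1×1.60×10^-19)(0.138)(1.01) / (5.84×10^5) = 3.82×10^-26 kg = 23.0 u.

m ≈ 23.0 u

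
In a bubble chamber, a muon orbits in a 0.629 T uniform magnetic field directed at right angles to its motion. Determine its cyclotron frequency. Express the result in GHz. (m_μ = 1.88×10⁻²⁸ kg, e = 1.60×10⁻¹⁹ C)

f ≈ 0.0852 GHz

f = qB/(2πm) = (1×1.60×10^-19)(0.629) / [2π(1.88×10^-28)] = 8.52×10^7 Hz.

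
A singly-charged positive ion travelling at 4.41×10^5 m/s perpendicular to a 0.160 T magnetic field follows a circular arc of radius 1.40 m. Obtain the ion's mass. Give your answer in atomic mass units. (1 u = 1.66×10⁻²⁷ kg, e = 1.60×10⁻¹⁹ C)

qvB = mv²/r ⇒ m = qBr/v.
m = (1×1.60×10^-19)(0.160)(1.40) / (4.41×10^5) = 8.13×10^-26 kg = 49.0 u.

m ≈ 49.0 u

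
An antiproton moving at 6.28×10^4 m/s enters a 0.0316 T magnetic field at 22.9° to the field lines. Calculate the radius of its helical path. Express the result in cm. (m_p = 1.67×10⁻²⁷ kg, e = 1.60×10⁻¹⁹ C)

Only the perpendicular component v⊥ = v sin22.9° = 2.44×10^4 m/s is bent by the field.
r = m v⊥ /(qB) = (1.67×10^-27)(2.44×10^4) / [(1×1.60×10^-19)(0.0316)] = 8.07×10^-3 m.

r ≈ 0.807 cm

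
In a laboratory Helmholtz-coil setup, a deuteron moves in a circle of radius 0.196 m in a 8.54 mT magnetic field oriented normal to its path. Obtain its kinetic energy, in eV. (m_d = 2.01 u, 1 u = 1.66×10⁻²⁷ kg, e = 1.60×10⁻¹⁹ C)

K ≈ 67.2 eV

v = qBr/m = (1×1.60×10^-19)(8.54×10^-3)(0.196) / (3.34×10^-27) = 8.03×10^4 m/s.
K = ½mv² = 0.5·(3.34×10^-27)·(8.03×10^4)² = 1.07×10^-17 J = 67.2 eV.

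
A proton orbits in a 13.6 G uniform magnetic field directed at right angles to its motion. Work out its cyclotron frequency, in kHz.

f = qB/(2πm) = (1×1.60×10^-19)(1.36×10^-3) / [2π(1.67×10^-27)] = 2.07×10^4 Hz.

f ≈ 20.7 kHz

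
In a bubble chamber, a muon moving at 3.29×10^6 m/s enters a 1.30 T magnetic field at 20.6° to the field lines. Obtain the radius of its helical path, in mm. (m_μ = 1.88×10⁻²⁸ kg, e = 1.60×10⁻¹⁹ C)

r ≈ 1.05 mm

Only the perpendicular component v⊥ = v sin20.6° = 1.16×10^6 m/s is bent by the field.
r = m v⊥ /(qB) = (1.88×10^-28)(1.16×10^6) / [(1×1.60×10^-19)(1.30)] = 1.05×10^-3 m.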